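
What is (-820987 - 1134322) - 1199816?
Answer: -3155125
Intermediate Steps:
(-820987 - 1134322) - 1199816 = -1955309 - 1199816 = -3155125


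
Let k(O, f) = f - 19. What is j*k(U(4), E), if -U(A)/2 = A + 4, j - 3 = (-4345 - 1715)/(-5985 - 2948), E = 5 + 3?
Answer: -361449/8933 ≈ -40.462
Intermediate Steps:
E = 8
j = 32859/8933 (j = 3 + (-4345 - 1715)/(-5985 - 2948) = 3 - 6060/(-8933) = 3 - 6060*(-1/8933) = 3 + 6060/8933 = 32859/8933 ≈ 3.6784)
U(A) = -8 - 2*A (U(A) = -2*(A + 4) = -2*(4 + A) = -8 - 2*A)
k(O, f) = -19 + f
j*k(U(4), E) = 32859*(-19 + 8)/8933 = (32859/8933)*(-11) = -361449/8933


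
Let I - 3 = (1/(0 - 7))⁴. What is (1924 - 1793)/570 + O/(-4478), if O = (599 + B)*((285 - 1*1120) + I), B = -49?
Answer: 313832894159/3064228230 ≈ 102.42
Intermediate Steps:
I = 7204/2401 (I = 3 + (1/(0 - 7))⁴ = 3 + (1/(-7))⁴ = 3 + (-⅐)⁴ = 3 + 1/2401 = 7204/2401 ≈ 3.0004)
O = -1098697050/2401 (O = (599 - 49)*((285 - 1*1120) + 7204/2401) = 550*((285 - 1120) + 7204/2401) = 550*(-835 + 7204/2401) = 550*(-1997631/2401) = -1098697050/2401 ≈ -4.5760e+5)
(1924 - 1793)/570 + O/(-4478) = (1924 - 1793)/570 - 1098697050/2401/(-4478) = 131*(1/570) - 1098697050/2401*(-1/4478) = 131/570 + 549348525/5375839 = 313832894159/3064228230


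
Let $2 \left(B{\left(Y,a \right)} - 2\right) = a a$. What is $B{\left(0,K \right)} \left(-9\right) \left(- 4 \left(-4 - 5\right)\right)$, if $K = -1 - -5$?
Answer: $-3240$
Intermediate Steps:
$K = 4$ ($K = -1 + 5 = 4$)
$B{\left(Y,a \right)} = 2 + \frac{a^{2}}{2}$ ($B{\left(Y,a \right)} = 2 + \frac{a a}{2} = 2 + \frac{a^{2}}{2}$)
$B{\left(0,K \right)} \left(-9\right) \left(- 4 \left(-4 - 5\right)\right) = \left(2 + \frac{4^{2}}{2}\right) \left(-9\right) \left(- 4 \left(-4 - 5\right)\right) = \left(2 + \frac{1}{2} \cdot 16\right) \left(-9\right) \left(\left(-4\right) \left(-9\right)\right) = \left(2 + 8\right) \left(-9\right) 36 = 10 \left(-9\right) 36 = \left(-90\right) 36 = -3240$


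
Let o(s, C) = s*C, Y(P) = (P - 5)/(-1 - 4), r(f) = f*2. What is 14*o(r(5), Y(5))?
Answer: 0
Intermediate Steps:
r(f) = 2*f
Y(P) = 1 - P/5 (Y(P) = (-5 + P)/(-5) = (-5 + P)*(-1/5) = 1 - P/5)
o(s, C) = C*s
14*o(r(5), Y(5)) = 14*((1 - 1/5*5)*(2*5)) = 14*((1 - 1)*10) = 14*(0*10) = 14*0 = 0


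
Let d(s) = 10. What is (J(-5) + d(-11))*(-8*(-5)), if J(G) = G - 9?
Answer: -160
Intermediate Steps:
J(G) = -9 + G
(J(-5) + d(-11))*(-8*(-5)) = ((-9 - 5) + 10)*(-8*(-5)) = (-14 + 10)*40 = -4*40 = -160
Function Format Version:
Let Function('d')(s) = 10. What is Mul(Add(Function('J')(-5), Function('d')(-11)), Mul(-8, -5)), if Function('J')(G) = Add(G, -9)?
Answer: -160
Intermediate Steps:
Function('J')(G) = Add(-9, G)
Mul(Add(Function('J')(-5), Function('d')(-11)), Mul(-8, -5)) = Mul(Add(Add(-9, -5), 10), Mul(-8, -5)) = Mul(Add(-14, 10), 40) = Mul(-4, 40) = -160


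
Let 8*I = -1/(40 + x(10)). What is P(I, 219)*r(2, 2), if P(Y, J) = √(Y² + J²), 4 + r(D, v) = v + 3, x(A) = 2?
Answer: √5414605057/336 ≈ 219.00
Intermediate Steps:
r(D, v) = -1 + v (r(D, v) = -4 + (v + 3) = -4 + (3 + v) = -1 + v)
I = -1/336 (I = (-1/(40 + 2))/8 = (-1/42)/8 = (-1*1/42)/8 = (⅛)*(-1/42) = -1/336 ≈ -0.0029762)
P(Y, J) = √(J² + Y²)
P(I, 219)*r(2, 2) = √(219² + (-1/336)²)*(-1 + 2) = √(47961 + 1/112896)*1 = √(5414605057/112896)*1 = (√5414605057/336)*1 = √5414605057/336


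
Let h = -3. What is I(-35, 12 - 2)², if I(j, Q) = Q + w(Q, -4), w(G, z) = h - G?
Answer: 9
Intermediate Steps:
w(G, z) = -3 - G
I(j, Q) = -3 (I(j, Q) = Q + (-3 - Q) = -3)
I(-35, 12 - 2)² = (-3)² = 9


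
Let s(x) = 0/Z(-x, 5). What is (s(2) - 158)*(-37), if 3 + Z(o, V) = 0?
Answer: 5846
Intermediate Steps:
Z(o, V) = -3 (Z(o, V) = -3 + 0 = -3)
s(x) = 0 (s(x) = 0/(-3) = 0*(-1/3) = 0)
(s(2) - 158)*(-37) = (0 - 158)*(-37) = -158*(-37) = 5846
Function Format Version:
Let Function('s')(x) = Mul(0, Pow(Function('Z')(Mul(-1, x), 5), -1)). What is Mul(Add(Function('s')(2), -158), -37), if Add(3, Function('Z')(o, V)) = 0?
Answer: 5846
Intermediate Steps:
Function('Z')(o, V) = -3 (Function('Z')(o, V) = Add(-3, 0) = -3)
Function('s')(x) = 0 (Function('s')(x) = Mul(0, Pow(-3, -1)) = Mul(0, Rational(-1, 3)) = 0)
Mul(Add(Function('s')(2), -158), -37) = Mul(Add(0, -158), -37) = Mul(-158, -37) = 5846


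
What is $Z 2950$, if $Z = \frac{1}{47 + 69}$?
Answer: $\frac{1475}{58} \approx 25.431$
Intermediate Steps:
$Z = \frac{1}{116} \approx 0.0086207$
$Z 2950 = \frac{1}{116} \cdot 2950 = \frac{1475}{58}$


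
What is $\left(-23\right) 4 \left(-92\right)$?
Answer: $8464$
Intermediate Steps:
$\left(-23\right) 4 \left(-92\right) = \left(-92\right) \left(-92\right) = 8464$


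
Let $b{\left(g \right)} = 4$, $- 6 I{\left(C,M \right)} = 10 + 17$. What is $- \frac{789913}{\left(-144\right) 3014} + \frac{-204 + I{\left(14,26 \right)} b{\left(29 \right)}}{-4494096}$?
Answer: $\frac{2739229325}{1505022816} \approx 1.8201$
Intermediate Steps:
$I{\left(C,M \right)} = - \frac{9}{2}$ ($I{\left(C,M \right)} = - \frac{10 + 17}{6} = \left(- \frac{1}{6}\right) 27 = - \frac{9}{2}$)
$- \frac{789913}{\left(-144\right) 3014} + \frac{-204 + I{\left(14,26 \right)} b{\left(29 \right)}}{-4494096} = - \frac{789913}{\left(-144\right) 3014} + \frac{-204 - 18}{-4494096} = - \frac{789913}{-434016} + \left(-204 - 18\right) \left(- \frac{1}{4494096}\right) = \left(-789913\right) \left(- \frac{1}{434016}\right) - - \frac{37}{749016} = \frac{789913}{434016} + \frac{37}{749016} = \frac{2739229325}{1505022816}$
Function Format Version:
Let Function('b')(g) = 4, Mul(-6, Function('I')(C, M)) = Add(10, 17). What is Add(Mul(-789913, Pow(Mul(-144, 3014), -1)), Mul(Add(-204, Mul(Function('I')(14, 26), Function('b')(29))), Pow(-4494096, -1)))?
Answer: Rational(2739229325, 1505022816) ≈ 1.8201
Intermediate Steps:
Function('I')(C, M) = Rational(-9, 2) (Function('I')(C, M) = Mul(Rational(-1, 6), Add(10, 17)) = Mul(Rational(-1, 6), 27) = Rational(-9, 2))
Add(Mul(-789913, Pow(Mul(-144, 3014), -1)), Mul(Add(-204, Mul(Function('I')(14, 26), Function('b')(29))), Pow(-4494096, -1))) = Add(Mul(-789913, Pow(Mul(-144, 3014), -1)), Mul(Add(-204, Mul(Rational(-9, 2), 4)), Pow(-4494096, -1))) = Add(Mul(-789913, Pow(-434016, -1)), Mul(Add(-204, -18), Rational(-1, 4494096))) = Add(Mul(-789913, Rational(-1, 434016)), Mul(-222, Rational(-1, 4494096))) = Add(Rational(789913, 434016), Rational(37, 749016)) = Rational(2739229325, 1505022816)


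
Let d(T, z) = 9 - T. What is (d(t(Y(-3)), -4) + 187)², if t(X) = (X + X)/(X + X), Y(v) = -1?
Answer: 38025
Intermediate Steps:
t(X) = 1 (t(X) = (2*X)/((2*X)) = (2*X)*(1/(2*X)) = 1)
(d(t(Y(-3)), -4) + 187)² = ((9 - 1*1) + 187)² = ((9 - 1) + 187)² = (8 + 187)² = 195² = 38025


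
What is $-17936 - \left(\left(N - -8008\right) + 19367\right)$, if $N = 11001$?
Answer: $-56312$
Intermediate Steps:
$-17936 - \left(\left(N - -8008\right) + 19367\right) = -17936 - \left(\left(11001 - -8008\right) + 19367\right) = -17936 - \left(\left(11001 + 8008\right) + 19367\right) = -17936 - \left(19009 + 19367\right) = -17936 - 38376 = -56312$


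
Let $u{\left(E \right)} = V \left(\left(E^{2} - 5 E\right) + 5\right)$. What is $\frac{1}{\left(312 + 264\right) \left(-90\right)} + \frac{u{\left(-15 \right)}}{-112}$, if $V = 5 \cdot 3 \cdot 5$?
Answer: $- \frac{74115007}{362880} \approx -204.24$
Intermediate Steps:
$V = 75$ ($V = 15 \cdot 5 = 75$)
$u{\left(E \right)} = 375 - 375 E + 75 E^{2}$ ($u{\left(E \right)} = 75 \left(\left(E^{2} - 5 E\right) + 5\right) = 75 \left(5 + E^{2} - 5 E\right) = 375 - 375 E + 75 E^{2}$)
$\frac{1}{\left(312 + 264\right) \left(-90\right)} + \frac{u{\left(-15 \right)}}{-112} = \frac{1}{\left(312 + 264\right) \left(-90\right)} + \frac{375 - -5625 + 75 \left(-15\right)^{2}}{-112} = \frac{1}{576} \left(- \frac{1}{90}\right) + \left(375 + 5625 + 75 \cdot 225\right) \left(- \frac{1}{112}\right) = \frac{1}{576} \left(- \frac{1}{90}\right) + \left(375 + 5625 + 16875\right) \left(- \frac{1}{112}\right) = - \frac{1}{51840} + 22875 \left(- \frac{1}{112}\right) = - \frac{1}{51840} - \frac{22875}{112} = - \frac{74115007}{362880}$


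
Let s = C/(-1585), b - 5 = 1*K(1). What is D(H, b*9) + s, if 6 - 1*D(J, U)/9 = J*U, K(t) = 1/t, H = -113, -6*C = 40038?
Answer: 87137293/1585 ≈ 54976.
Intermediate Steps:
C = -6673 (C = -⅙*40038 = -6673)
b = 6 (b = 5 + 1/1 = 5 + 1*1 = 5 + 1 = 6)
s = 6673/1585 (s = -6673/(-1585) = -6673*(-1/1585) = 6673/1585 ≈ 4.2101)
D(J, U) = 54 - 9*J*U
D(H, b*9) + s = (54 - 9*(-113)*6*9) + 6673/1585 = (54 - 9*(-113)*54) + 6673/1585 = (54 + 54918) + 6673/1585 = 54972 + 6673/1585 = 87137293/1585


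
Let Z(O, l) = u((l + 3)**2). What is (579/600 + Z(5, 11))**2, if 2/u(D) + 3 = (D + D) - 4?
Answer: 223233481/237160000 ≈ 0.94128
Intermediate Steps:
u(D) = 2/(-7 + 2*D) (u(D) = 2/(-3 + ((D + D) - 4)) = 2/(-3 + (2*D - 4)) = 2/(-3 + (-4 + 2*D)) = 2/(-7 + 2*D))
Z(O, l) = 2/(-7 + 2*(3 + l)**2) (Z(O, l) = 2/(-7 + 2*(l + 3)**2) = 2/(-7 + 2*(3 + l)**2))
(579/600 + Z(5, 11))**2 = (579/600 + 2/(-7 + 2*(3 + 11)**2))**2 = (579*(1/600) + 2/(-7 + 2*14**2))**2 = (193/200 + 2/(-7 + 2*196))**2 = (193/200 + 2/(-7 + 392))**2 = (193/200 + 2/385)**2 = (14941/15400)**2 = 223233481/237160000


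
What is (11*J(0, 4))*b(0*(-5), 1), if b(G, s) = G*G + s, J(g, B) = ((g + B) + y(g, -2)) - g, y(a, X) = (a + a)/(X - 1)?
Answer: 44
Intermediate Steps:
y(a, X) = 2*a/(-1 + X) (y(a, X) = (2*a)/(-1 + X) = 2*a/(-1 + X))
J(g, B) = B - 2*g/3 (J(g, B) = ((g + B) + 2*g/(-1 - 2)) - g = ((B + g) + 2*g/(-3)) - g = ((B + g) + 2*g*(-⅓)) - g = ((B + g) - 2*g/3) - g = (B + g/3) - g = B - 2*g/3)
b(G, s) = s + G² (b(G, s) = G² + s = s + G²)
(11*J(0, 4))*b(0*(-5), 1) = (11*(4 - ⅔*0))*(1 + (0*(-5))²) = (11*(4 + 0))*(1 + 0²) = (11*4)*(1 + 0) = 44*1 = 44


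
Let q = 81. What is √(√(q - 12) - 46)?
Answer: √(-46 + √69) ≈ 6.1395*I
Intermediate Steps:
√(√(q - 12) - 46) = √(√(81 - 12) - 46) = √(√69 - 46) = √(-46 + √69)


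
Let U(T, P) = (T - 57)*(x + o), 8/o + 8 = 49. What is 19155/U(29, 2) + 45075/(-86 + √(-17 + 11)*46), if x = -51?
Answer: 15*(-85380459*I + 1204211*√6)/(58324*(23*√6 + 43*I)) ≈ -179.47 - 252.78*I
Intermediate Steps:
o = 8/41 (o = 8/(-8 + 49) = 8/41 ≈ 0.19512)
U(T, P) = 118731/41 - 2083*T/41 (U(T, P) = (T - 57)*(-51 + 8/41) = (-57 + T)*(-2083/41) = 118731/41 - 2083*T/41)
19155/U(29, 2) + 45075/(-86 + √(-17 + 11)*46) = 19155/(118731/41 - 2083/41*29) + 45075/(-86 + √(-17 + 11)*46) = 19155/(118731/41 - 60407/41) + 45075/(-86 + √(-6)*46) = 19155/(58324/41) + 45075/(-86 + (I*√6)*46) = 19155*(41/58324) + 45075/(-86 + 46*I*√6) = 785355/58324 + 45075/(-86 + 46*I*√6)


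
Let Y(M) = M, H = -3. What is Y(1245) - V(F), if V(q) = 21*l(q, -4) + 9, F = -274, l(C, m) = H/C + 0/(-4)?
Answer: 338601/274 ≈ 1235.8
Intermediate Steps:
l(C, m) = -3/C (l(C, m) = -3/C + 0/(-4) = -3/C + 0*(-¼) = -3/C + 0 = -3/C)
V(q) = 9 - 63/q (V(q) = 21*(-3/q) + 9 = -63/q + 9 = 9 - 63/q)
Y(1245) - V(F) = 1245 - (9 - 63/(-274)) = 1245 - (9 - 63*(-1/274)) = 1245 - (9 + 63/274) = 1245 - 1*2529/274 = 1245 - 2529/274 = 338601/274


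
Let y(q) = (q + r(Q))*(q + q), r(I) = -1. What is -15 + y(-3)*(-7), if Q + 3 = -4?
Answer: -183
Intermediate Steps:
Q = -7 (Q = -3 - 4 = -7)
y(q) = 2*q*(-1 + q) (y(q) = (q - 1)*(q + q) = (-1 + q)*(2*q) = 2*q*(-1 + q))
-15 + y(-3)*(-7) = -15 + (2*(-3)*(-1 - 3))*(-7) = -15 + (2*(-3)*(-4))*(-7) = -15 + 24*(-7) = -15 - 168 = -183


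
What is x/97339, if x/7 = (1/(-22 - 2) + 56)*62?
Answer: 291431/1168068 ≈ 0.24950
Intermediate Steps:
x = 291431/12 (x = 7*((1/(-22 - 2) + 56)*62) = 7*((1/(-24) + 56)*62) = 7*((-1/24 + 56)*62) = 7*((1343/24)*62) = 7*(41633/12) = 291431/12 ≈ 24286.)
x/97339 = (291431/12)/97339 = (291431/12)*(1/97339) = 291431/1168068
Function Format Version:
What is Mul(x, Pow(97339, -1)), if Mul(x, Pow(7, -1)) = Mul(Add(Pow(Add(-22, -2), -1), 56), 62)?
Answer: Rational(291431, 1168068) ≈ 0.24950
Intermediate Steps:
x = Rational(291431, 12) (x = Mul(7, Mul(Add(Pow(Add(-22, -2), -1), 56), 62)) = Mul(7, Mul(Add(Pow(-24, -1), 56), 62)) = Mul(7, Mul(Add(Rational(-1, 24), 56), 62)) = Mul(7, Mul(Rational(1343, 24), 62)) = Mul(7, Rational(41633, 12)) = Rational(291431, 12) ≈ 24286.)
Mul(x, Pow(97339, -1)) = Mul(Rational(291431, 12), Pow(97339, -1)) = Mul(Rational(291431, 12), Rational(1, 97339)) = Rational(291431, 1168068)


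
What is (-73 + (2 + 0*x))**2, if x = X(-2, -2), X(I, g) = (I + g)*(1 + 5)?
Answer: 5041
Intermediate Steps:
X(I, g) = 6*I + 6*g (X(I, g) = (I + g)*6 = 6*I + 6*g)
x = -24 (x = 6*(-2) + 6*(-2) = -12 - 12 = -24)
(-73 + (2 + 0*x))**2 = (-73 + (2 + 0*(-24)))**2 = (-73 + (2 + 0))**2 = (-73 + 2)**2 = (-71)**2 = 5041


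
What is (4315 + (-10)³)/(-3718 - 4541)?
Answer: -1105/2753 ≈ -0.40138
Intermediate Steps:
(4315 + (-10)³)/(-3718 - 4541) = (4315 - 1000)/(-8259) = 3315*(-1/8259) = -1105/2753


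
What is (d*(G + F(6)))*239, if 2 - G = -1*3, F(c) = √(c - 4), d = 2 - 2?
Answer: 0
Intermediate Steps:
d = 0
F(c) = √(-4 + c)
G = 5 (G = 2 - (-1)*3 = 2 - 1*(-3) = 2 + 3 = 5)
(d*(G + F(6)))*239 = (0*(5 + √(-4 + 6)))*239 = (0*(5 + √2))*239 = 0*239 = 0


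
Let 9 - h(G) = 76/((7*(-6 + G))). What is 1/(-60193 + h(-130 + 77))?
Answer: -413/24855916 ≈ -1.6616e-5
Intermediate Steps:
h(G) = 9 - 76/(-42 + 7*G) (h(G) = 9 - 76/(7*(-6 + G)) = 9 - 76/(-42 + 7*G))
1/(-60193 + h(-130 + 77)) = 1/(-60193 + (-454 + 63*(-130 + 77))/(7*(-6 + (-130 + 77)))) = 1/(-60193 + (-454 + 63*(-53))/(7*(-6 - 53))) = 1/(-60193 + (1/7)*(-454 - 3339)/(-59)) = 1/(-60193 + (1/7)*(-1/59)*(-3793)) = 1/(-60193 + 3793/413) = 1/(-24855916/413) = -413/24855916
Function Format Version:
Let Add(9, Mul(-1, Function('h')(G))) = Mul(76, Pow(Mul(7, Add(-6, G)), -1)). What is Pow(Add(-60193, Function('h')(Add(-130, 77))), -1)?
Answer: Rational(-413, 24855916) ≈ -1.6616e-5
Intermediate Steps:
Function('h')(G) = Add(9, Mul(-76, Pow(Add(-42, Mul(7, G)), -1))) (Function('h')(G) = Add(9, Mul(-1, Mul(76, Pow(Mul(7, Add(-6, G)), -1)))) = Add(9, Mul(-1, Mul(76, Pow(Add(-42, Mul(7, G)), -1)))) = Add(9, Mul(-76, Pow(Add(-42, Mul(7, G)), -1))))
Pow(Add(-60193, Function('h')(Add(-130, 77))), -1) = Pow(Add(-60193, Mul(Rational(1, 7), Pow(Add(-6, Add(-130, 77)), -1), Add(-454, Mul(63, Add(-130, 77))))), -1) = Pow(Add(-60193, Mul(Rational(1, 7), Pow(Add(-6, -53), -1), Add(-454, Mul(63, -53)))), -1) = Pow(Add(-60193, Mul(Rational(1, 7), Pow(-59, -1), Add(-454, -3339))), -1) = Pow(Add(-60193, Mul(Rational(1, 7), Rational(-1, 59), -3793)), -1) = Pow(Add(-60193, Rational(3793, 413)), -1) = Pow(Rational(-24855916, 413), -1) = Rational(-413, 24855916)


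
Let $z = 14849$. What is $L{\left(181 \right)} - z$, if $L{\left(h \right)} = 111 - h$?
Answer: $-14919$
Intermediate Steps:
$L{\left(181 \right)} - z = \left(111 - 181\right) - 14849 = -70 - 14849 = -14919$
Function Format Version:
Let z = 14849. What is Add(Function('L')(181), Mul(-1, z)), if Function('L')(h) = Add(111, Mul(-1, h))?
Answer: -14919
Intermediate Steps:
Add(Function('L')(181), Mul(-1, z)) = Add(Add(111, Mul(-1, 181)), Mul(-1, 14849)) = Add(Add(111, -181), -14849) = Add(-70, -14849) = -14919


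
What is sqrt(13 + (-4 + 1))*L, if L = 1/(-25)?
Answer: -sqrt(10)/25 ≈ -0.12649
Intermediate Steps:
L = -1/25 ≈ -0.040000
sqrt(13 + (-4 + 1))*L = sqrt(13 + (-4 + 1))*(-1/25) = sqrt(13 - 3)*(-1/25) = sqrt(10)*(-1/25) = -sqrt(10)/25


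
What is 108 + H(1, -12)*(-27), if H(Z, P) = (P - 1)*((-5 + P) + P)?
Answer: -10071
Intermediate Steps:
H(Z, P) = (-1 + P)*(-5 + 2*P)
108 + H(1, -12)*(-27) = 108 + (5 - 7*(-12) + 2*(-12)²)*(-27) = 108 + (5 + 84 + 2*144)*(-27) = 108 + (5 + 84 + 288)*(-27) = 108 + 377*(-27) = 108 - 10179 = -10071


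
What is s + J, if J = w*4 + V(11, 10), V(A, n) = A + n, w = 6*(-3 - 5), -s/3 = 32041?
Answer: -96294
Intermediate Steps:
s = -96123 (s = -3*32041 = -96123)
w = -48 (w = 6*(-8) = -48)
J = -171 (J = -48*4 + (11 + 10) = -192 + 21 = -171)
s + J = -96123 - 171 = -96294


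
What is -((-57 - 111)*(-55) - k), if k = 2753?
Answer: -6487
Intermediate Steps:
-((-57 - 111)*(-55) - k) = -((-57 - 111)*(-55) - 1*2753) = -(-168*(-55) - 2753) = -(9240 - 2753) = -1*6487 = -6487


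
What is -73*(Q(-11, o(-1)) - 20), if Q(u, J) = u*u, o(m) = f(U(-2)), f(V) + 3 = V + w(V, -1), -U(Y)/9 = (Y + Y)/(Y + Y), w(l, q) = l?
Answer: -7373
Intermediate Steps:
U(Y) = -9 (U(Y) = -9*(Y + Y)/(Y + Y) = -9*2*Y/(2*Y) = -9*2*Y*1/(2*Y) = -9*1 = -9)
f(V) = -3 + 2*V (f(V) = -3 + (V + V) = -3 + 2*V)
o(m) = -21 (o(m) = -3 + 2*(-9) = -3 - 18 = -21)
Q(u, J) = u**2
-73*(Q(-11, o(-1)) - 20) = -73*((-11)**2 - 20) = -73*(121 - 20) = -73*101 = -7373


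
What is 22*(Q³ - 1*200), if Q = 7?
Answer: 3146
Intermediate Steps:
22*(Q³ - 1*200) = 22*(7³ - 1*200) = 22*(343 - 200) = 22*143 = 3146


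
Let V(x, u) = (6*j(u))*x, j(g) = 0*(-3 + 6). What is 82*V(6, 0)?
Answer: 0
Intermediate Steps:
j(g) = 0 (j(g) = 0*3 = 0)
V(x, u) = 0 (V(x, u) = (6*0)*x = 0*x = 0)
82*V(6, 0) = 82*0 = 0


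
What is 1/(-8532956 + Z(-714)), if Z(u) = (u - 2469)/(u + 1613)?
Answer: -899/7671130627 ≈ -1.1719e-7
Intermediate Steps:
Z(u) = (-2469 + u)/(1613 + u)
1/(-8532956 + Z(-714)) = 1/(-8532956 + (-2469 - 714)/(1613 - 714)) = 1/(-8532956 - 3183/899) = 1/(-7671130627/899) = -899/7671130627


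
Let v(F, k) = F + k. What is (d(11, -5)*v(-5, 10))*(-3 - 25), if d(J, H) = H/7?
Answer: 100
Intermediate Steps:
d(J, H) = H/7 (d(J, H) = H*(1/7) = H/7)
(d(11, -5)*v(-5, 10))*(-3 - 25) = (((1/7)*(-5))*(-5 + 10))*(-3 - 25) = -5/7*5*(-28) = -25/7*(-28) = 100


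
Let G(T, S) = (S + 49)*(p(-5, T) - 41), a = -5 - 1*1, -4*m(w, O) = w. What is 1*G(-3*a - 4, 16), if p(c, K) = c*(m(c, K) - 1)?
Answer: -10985/4 ≈ -2746.3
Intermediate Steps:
m(w, O) = -w/4
a = -6 (a = -5 - 1 = -6)
p(c, K) = c*(-1 - c/4) (p(c, K) = c*(-c/4 - 1) = c*(-1 - c/4))
G(T, S) = -8281/4 - 169*S/4 (G(T, S) = (S + 49)*(-¼*(-5)*(4 - 5) - 41) = (49 + S)*(-¼*(-5)*(-1) - 41) = (49 + S)*(-5/4 - 41) = (49 + S)*(-169/4) = -8281/4 - 169*S/4)
1*G(-3*a - 4, 16) = 1*(-8281/4 - 169/4*16) = 1*(-8281/4 - 676) = 1*(-10985/4) = -10985/4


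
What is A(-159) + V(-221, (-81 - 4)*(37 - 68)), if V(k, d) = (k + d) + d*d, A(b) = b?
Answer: 6945480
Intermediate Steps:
V(k, d) = d + k + d**2 (V(k, d) = (d + k) + d**2 = d + k + d**2)
A(-159) + V(-221, (-81 - 4)*(37 - 68)) = -159 + ((-81 - 4)*(37 - 68) - 221 + ((-81 - 4)*(37 - 68))**2) = -159 + (-85*(-31) - 221 + (-85*(-31))**2) = -159 + (2635 - 221 + 2635**2) = -159 + (2635 - 221 + 6943225) = -159 + 6945639 = 6945480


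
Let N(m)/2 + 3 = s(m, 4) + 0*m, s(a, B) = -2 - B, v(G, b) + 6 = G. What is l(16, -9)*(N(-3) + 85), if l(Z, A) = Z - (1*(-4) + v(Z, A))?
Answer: 670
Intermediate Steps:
v(G, b) = -6 + G
l(Z, A) = 10 (l(Z, A) = Z - (1*(-4) + (-6 + Z)) = Z - (-4 + (-6 + Z)) = Z - (-10 + Z) = Z + (10 - Z) = 10)
N(m) = -18 (N(m) = -6 + 2*((-2 - 1*4) + 0*m) = -6 + 2*((-2 - 4) + 0) = -6 + 2*(-6 + 0) = -6 + 2*(-6) = -6 - 12 = -18)
l(16, -9)*(N(-3) + 85) = 10*(-18 + 85) = 10*67 = 670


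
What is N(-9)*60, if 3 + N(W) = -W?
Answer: 360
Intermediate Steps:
N(W) = -3 - W
N(-9)*60 = (-3 - 1*(-9))*60 = (-3 + 9)*60 = 6*60 = 360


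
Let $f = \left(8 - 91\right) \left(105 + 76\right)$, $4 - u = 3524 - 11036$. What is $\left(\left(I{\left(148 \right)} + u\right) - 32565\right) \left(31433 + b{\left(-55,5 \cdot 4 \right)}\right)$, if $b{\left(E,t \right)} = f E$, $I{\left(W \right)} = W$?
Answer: $-21357537898$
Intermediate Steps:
$u = 7516$ ($u = 4 - \left(3524 - 11036\right) = 4 - -7512 = 4 + 7512 = 7516$)
$f = -15023$ ($f = \left(-83\right) 181 = -15023$)
$b{\left(E,t \right)} = - 15023 E$
$\left(\left(I{\left(148 \right)} + u\right) - 32565\right) \left(31433 + b{\left(-55,5 \cdot 4 \right)}\right) = \left(\left(148 + 7516\right) - 32565\right) \left(31433 - -826265\right) = \left(7664 - 32565\right) \left(31433 + 826265\right) = \left(-24901\right) 857698 = -21357537898$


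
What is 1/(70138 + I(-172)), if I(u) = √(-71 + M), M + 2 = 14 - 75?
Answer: 35069/2459669589 - I*√134/4919339178 ≈ 1.4258e-5 - 2.3531e-9*I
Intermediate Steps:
M = -63 (M = -2 + (14 - 75) = -2 - 61 = -63)
I(u) = I*√134 (I(u) = √(-71 - 63) = √(-134) = I*√134)
1/(70138 + I(-172)) = 1/(70138 + I*√134)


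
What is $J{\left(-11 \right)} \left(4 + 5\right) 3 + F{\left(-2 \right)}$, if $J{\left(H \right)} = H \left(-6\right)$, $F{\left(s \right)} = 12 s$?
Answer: $1758$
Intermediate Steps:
$J{\left(H \right)} = - 6 H$
$J{\left(-11 \right)} \left(4 + 5\right) 3 + F{\left(-2 \right)} = \left(-6\right) \left(-11\right) \left(4 + 5\right) 3 + 12 \left(-2\right) = 66 \cdot 9 \cdot 3 - 24 = 66 \cdot 27 - 24 = 1782 - 24 = 1758$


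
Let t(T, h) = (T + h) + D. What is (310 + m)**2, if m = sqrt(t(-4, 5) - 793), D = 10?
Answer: (310 + I*sqrt(782))**2 ≈ 95318.0 + 17338.0*I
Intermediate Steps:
t(T, h) = 10 + T + h (t(T, h) = (T + h) + 10 = 10 + T + h)
m = I*sqrt(782) (m = sqrt((10 - 4 + 5) - 793) = sqrt(11 - 793) = sqrt(-782) = I*sqrt(782) ≈ 27.964*I)
(310 + m)**2 = (310 + I*sqrt(782))**2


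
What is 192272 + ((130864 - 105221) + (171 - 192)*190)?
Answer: 213925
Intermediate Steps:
192272 + ((130864 - 105221) + (171 - 192)*190) = 192272 + (25643 - 21*190) = 192272 + (25643 - 3990) = 192272 + 21653 = 213925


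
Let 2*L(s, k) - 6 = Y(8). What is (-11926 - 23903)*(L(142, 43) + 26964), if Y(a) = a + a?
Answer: -966487275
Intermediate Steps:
Y(a) = 2*a
L(s, k) = 11 (L(s, k) = 3 + (2*8)/2 = 3 + (½)*16 = 3 + 8 = 11)
(-11926 - 23903)*(L(142, 43) + 26964) = (-11926 - 23903)*(11 + 26964) = -35829*26975 = -966487275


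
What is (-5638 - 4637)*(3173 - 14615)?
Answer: 117566550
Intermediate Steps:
(-5638 - 4637)*(3173 - 14615) = -10275*(-11442) = 117566550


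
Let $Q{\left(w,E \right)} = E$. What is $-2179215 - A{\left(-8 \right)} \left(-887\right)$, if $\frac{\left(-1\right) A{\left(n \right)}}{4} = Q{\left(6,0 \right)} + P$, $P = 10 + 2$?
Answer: $-2221791$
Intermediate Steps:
$P = 12$
$A{\left(n \right)} = -48$ ($A{\left(n \right)} = - 4 \left(0 + 12\right) = \left(-4\right) 12 = -48$)
$-2179215 - A{\left(-8 \right)} \left(-887\right) = -2179215 - \left(-48\right) \left(-887\right) = -2179215 - 42576 = -2221791$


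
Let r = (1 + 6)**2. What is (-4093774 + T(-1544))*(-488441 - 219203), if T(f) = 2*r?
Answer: 2896865259344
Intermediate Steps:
r = 49 (r = 7**2 = 49)
T(f) = 98 (T(f) = 2*49 = 98)
(-4093774 + T(-1544))*(-488441 - 219203) = (-4093774 + 98)*(-488441 - 219203) = -4093676*(-707644) = 2896865259344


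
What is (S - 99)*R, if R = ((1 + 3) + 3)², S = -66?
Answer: -8085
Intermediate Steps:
R = 49 (R = (4 + 3)² = 7² = 49)
(S - 99)*R = (-66 - 99)*49 = -165*49 = -8085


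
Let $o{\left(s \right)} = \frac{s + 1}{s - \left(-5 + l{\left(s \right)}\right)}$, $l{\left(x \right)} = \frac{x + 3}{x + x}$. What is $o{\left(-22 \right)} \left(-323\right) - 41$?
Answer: $- \frac{329899}{767} \approx -430.12$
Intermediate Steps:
$l{\left(x \right)} = \frac{3 + x}{2 x}$
$o{\left(s \right)} = \frac{1 + s}{5 + s - \frac{3 + s}{2 s}}$ ($o{\left(s \right)} = \frac{s + 1}{s + \left(5 - \frac{3 + s}{2 s}\right)} = \frac{1 + s}{s + \left(5 - \frac{3 + s}{2 s}\right)} = \frac{1 + s}{5 + s - \frac{3 + s}{2 s}}$)
$o{\left(-22 \right)} \left(-323\right) - 41 = 2 \left(-22\right) \frac{1}{-3 - -22 + 2 \left(-22\right) \left(5 - 22\right)} \left(1 - 22\right) \left(-323\right) - 41 = 2 \left(-22\right) \frac{1}{-3 + 22 + 2 \left(-22\right) \left(-17\right)} \left(-21\right) \left(-323\right) - 41 = 2 \left(-22\right) \frac{1}{-3 + 22 + 748} \left(-21\right) \left(-323\right) - 41 = 2 \left(-22\right) \frac{1}{767} \left(-21\right) \left(-323\right) - 41 = \frac{924}{767} \left(-323\right) - 41 = - \frac{298452}{767} - 41 = - \frac{329899}{767}$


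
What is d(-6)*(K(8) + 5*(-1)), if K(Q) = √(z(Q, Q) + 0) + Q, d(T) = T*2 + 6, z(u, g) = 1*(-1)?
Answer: -18 - 6*I ≈ -18.0 - 6.0*I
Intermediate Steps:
z(u, g) = -1
d(T) = 6 + 2*T (d(T) = 2*T + 6 = 6 + 2*T)
K(Q) = I + Q (K(Q) = √(-1 + 0) + Q = √(-1) + Q = I + Q)
d(-6)*(K(8) + 5*(-1)) = (6 + 2*(-6))*((I + 8) + 5*(-1)) = (6 - 12)*((8 + I) - 5) = -6*(3 + I) = -18 - 6*I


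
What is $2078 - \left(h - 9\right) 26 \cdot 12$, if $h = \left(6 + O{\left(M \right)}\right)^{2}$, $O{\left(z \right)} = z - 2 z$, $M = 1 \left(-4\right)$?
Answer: $-26314$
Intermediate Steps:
$M = -4$
$O{\left(z \right)} = - z$
$h = 100$ ($h = \left(6 - -4\right)^{2} = \left(6 + 4\right)^{2} = 10^{2} = 100$)
$2078 - \left(h - 9\right) 26 \cdot 12 = 2078 - \left(100 - 9\right) 26 \cdot 12 = 2078 - 91 \cdot 26 \cdot 12 = 2078 - 2366 \cdot 12 = 2078 - 28392 = -26314$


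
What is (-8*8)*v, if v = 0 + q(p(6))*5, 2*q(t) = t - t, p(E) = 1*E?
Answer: 0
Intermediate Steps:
p(E) = E
q(t) = 0 (q(t) = (t - t)/2 = (½)*0 = 0)
v = 0 (v = 0 + 0*5 = 0 + 0 = 0)
(-8*8)*v = -8*8*0 = -64*0 = 0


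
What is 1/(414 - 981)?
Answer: -1/567 ≈ -0.0017637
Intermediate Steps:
1/(414 - 981) = 1/(-567) = -1/567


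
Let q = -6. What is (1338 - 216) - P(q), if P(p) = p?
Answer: 1128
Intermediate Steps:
(1338 - 216) - P(q) = (1338 - 216) - 1*(-6) = 1122 + 6 = 1128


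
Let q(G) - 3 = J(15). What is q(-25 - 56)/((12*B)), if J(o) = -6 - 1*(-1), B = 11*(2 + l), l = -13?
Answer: 1/726 ≈ 0.0013774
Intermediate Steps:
B = -121 (B = 11*(2 - 13) = 11*(-11) = -121)
J(o) = -5 (J(o) = -6 + 1 = -5)
q(G) = -2 (q(G) = 3 - 5 = -2)
q(-25 - 56)/((12*B)) = -2/(12*(-121)) = -2/(-1452) = -2*(-1/1452) = 1/726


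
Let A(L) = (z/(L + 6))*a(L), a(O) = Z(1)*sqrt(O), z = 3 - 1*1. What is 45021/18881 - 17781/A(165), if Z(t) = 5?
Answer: 45021/18881 - 1013517*sqrt(165)/550 ≈ -23668.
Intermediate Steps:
z = 2 (z = 3 - 1 = 2)
a(O) = 5*sqrt(O)
A(L) = 10*sqrt(L)/(6 + L) (A(L) = (2/(L + 6))*(5*sqrt(L)) = (2/(6 + L))*(5*sqrt(L)) = 10*sqrt(L)/(6 + L))
45021/18881 - 17781/A(165) = 45021/18881 - 17781*sqrt(165)*(6 + 165)/1650 = 45021*(1/18881) - 17781*57*sqrt(165)/550 = 45021/18881 - 17781*57*sqrt(165)/550 = 45021/18881 - 1013517*sqrt(165)/550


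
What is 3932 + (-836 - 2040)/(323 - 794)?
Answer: 1854848/471 ≈ 3938.1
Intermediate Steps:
3932 + (-836 - 2040)/(323 - 794) = 3932 - 2876/(-471) = 3932 - 2876*(-1/471) = 3932 + 2876/471 = 1854848/471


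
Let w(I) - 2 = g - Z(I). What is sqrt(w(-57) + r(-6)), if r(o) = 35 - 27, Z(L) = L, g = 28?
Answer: sqrt(95) ≈ 9.7468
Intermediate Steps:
r(o) = 8
w(I) = 30 - I (w(I) = 2 + (28 - I) = 30 - I)
sqrt(w(-57) + r(-6)) = sqrt((30 - 1*(-57)) + 8) = sqrt((30 + 57) + 8) = sqrt(87 + 8) = sqrt(95)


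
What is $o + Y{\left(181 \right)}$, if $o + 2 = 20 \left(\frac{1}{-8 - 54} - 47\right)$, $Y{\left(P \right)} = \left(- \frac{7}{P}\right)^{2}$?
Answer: $- \frac{957012813}{1015591} \approx -942.32$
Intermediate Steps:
$Y{\left(P \right)} = \frac{49}{P^{2}}$
$o = - \frac{29212}{31}$ ($o = -2 + 20 \left(\frac{1}{-8 - 54} - 47\right) = -2 + 20 \left(\frac{1}{-62} - 47\right) = -2 + 20 \left(- \frac{1}{62} - 47\right) = -2 + 20 \left(- \frac{2915}{62}\right) = -2 - \frac{29150}{31} = - \frac{29212}{31} \approx -942.32$)
$o + Y{\left(181 \right)} = - \frac{29212}{31} + \frac{49}{32761} = - \frac{957012813}{1015591}$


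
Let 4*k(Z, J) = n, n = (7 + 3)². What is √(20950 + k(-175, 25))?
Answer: 5*√839 ≈ 144.83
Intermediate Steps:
n = 100 (n = 10² = 100)
k(Z, J) = 25 (k(Z, J) = (¼)*100 = 25)
√(20950 + k(-175, 25)) = √(20950 + 25) = √20975 = 5*√839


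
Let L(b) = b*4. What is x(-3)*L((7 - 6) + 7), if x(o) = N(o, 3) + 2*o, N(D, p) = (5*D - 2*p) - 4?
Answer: -992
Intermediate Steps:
N(D, p) = -4 - 2*p + 5*D (N(D, p) = (-2*p + 5*D) - 4 = -4 - 2*p + 5*D)
x(o) = -10 + 7*o (x(o) = (-4 - 2*3 + 5*o) + 2*o = (-4 - 6 + 5*o) + 2*o = (-10 + 5*o) + 2*o = -10 + 7*o)
L(b) = 4*b
x(-3)*L((7 - 6) + 7) = (-10 + 7*(-3))*(4*((7 - 6) + 7)) = (-10 - 21)*(4*(1 + 7)) = -124*8 = -31*32 = -992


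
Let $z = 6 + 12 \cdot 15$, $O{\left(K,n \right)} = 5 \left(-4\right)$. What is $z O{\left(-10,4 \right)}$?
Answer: $-3720$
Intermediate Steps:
$O{\left(K,n \right)} = -20$
$z = 186$ ($z = 6 + 180 = 186$)
$z O{\left(-10,4 \right)} = 186 \left(-20\right) = -3720$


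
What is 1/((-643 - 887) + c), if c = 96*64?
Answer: 1/4614 ≈ 0.00021673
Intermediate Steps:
c = 6144
1/((-643 - 887) + c) = 1/((-643 - 887) + 6144) = 1/(-1530 + 6144) = 1/4614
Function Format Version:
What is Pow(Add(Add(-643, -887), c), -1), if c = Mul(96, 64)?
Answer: Rational(1, 4614) ≈ 0.00021673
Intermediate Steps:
c = 6144
Pow(Add(Add(-643, -887), c), -1) = Pow(Add(Add(-643, -887), 6144), -1) = Pow(Add(-1530, 6144), -1) = Pow(4614, -1) = Rational(1, 4614)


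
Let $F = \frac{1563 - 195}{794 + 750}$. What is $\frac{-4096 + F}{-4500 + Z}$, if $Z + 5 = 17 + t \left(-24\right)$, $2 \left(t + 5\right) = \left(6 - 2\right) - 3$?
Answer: $\frac{790357}{845340} \approx 0.93496$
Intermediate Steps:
$t = - \frac{9}{2}$ ($t = -5 + \frac{\left(6 - 2\right) - 3}{2} = -5 + \frac{4 - 3}{2} = -5 + \frac{1}{2} \cdot 1 = -5 + \frac{1}{2} = - \frac{9}{2} \approx -4.5$)
$Z = 120$ ($Z = -5 + \left(17 - -108\right) = -5 + \left(17 + 108\right) = -5 + 125 = 120$)
$F = \frac{171}{193}$ ($F = \frac{1368}{1544} = 1368 \cdot \frac{1}{1544} = \frac{171}{193} \approx 0.88601$)
$\frac{-4096 + F}{-4500 + Z} = \frac{-4096 + \frac{171}{193}}{-4500 + 120} = - \frac{790357}{193 \left(-4380\right)} = \left(- \frac{790357}{193}\right) \left(- \frac{1}{4380}\right) = \frac{790357}{845340}$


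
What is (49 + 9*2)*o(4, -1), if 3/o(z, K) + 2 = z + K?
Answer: 201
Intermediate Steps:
o(z, K) = 3/(-2 + K + z) (o(z, K) = 3/(-2 + (z + K)) = 3/(-2 + (K + z)) = 3/(-2 + K + z))
(49 + 9*2)*o(4, -1) = (49 + 9*2)*(3/(-2 - 1 + 4)) = (49 + 18)*(3/1) = 67*(3*1) = 67*3 = 201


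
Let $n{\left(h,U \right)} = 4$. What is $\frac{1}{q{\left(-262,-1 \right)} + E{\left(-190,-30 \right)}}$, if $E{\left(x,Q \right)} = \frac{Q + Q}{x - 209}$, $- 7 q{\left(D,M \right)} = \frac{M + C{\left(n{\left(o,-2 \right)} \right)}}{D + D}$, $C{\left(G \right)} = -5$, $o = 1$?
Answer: $\frac{34846}{5183} \approx 6.7231$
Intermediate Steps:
$q{\left(D,M \right)} = - \frac{-5 + M}{14 D}$ ($q{\left(D,M \right)} = - \frac{\left(M - 5\right) \frac{1}{D + D}}{7} = - \frac{\left(-5 + M\right) \frac{1}{2 D}}{7} = - \frac{\frac{1}{2} \frac{1}{D} \left(-5 + M\right)}{7} = - \frac{-5 + M}{14 D}$)
$E{\left(x,Q \right)} = \frac{2 Q}{-209 + x}$
$\frac{1}{q{\left(-262,-1 \right)} + E{\left(-190,-30 \right)}} = \frac{1}{\frac{5 - -1}{14 \left(-262\right)} + 2 \left(-30\right) \frac{1}{-209 - 190}} = \frac{1}{\frac{1}{14} \left(- \frac{1}{262}\right) \left(5 + 1\right) + 2 \left(-30\right) \frac{1}{-399}} = \frac{1}{\frac{1}{14} \left(- \frac{1}{262}\right) 6 + 2 \left(-30\right) \left(- \frac{1}{399}\right)} = \frac{1}{- \frac{3}{1834} + \frac{20}{133}} = \frac{1}{\frac{5183}{34846}} = \frac{34846}{5183}$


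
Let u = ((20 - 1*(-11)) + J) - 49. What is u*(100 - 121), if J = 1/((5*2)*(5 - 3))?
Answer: 7539/20 ≈ 376.95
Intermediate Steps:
J = 1/20 (J = 1/(10*2) = 1/20 ≈ 0.050000)
u = -359/20 (u = ((20 - 1*(-11)) + 1/20) - 49 = ((20 + 11) + 1/20) - 49 = (31 + 1/20) - 49 = 621/20 - 49 = -359/20 ≈ -17.950)
u*(100 - 121) = -359*(100 - 121)/20 = -359/20*(-21) = 7539/20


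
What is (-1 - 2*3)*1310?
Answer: -9170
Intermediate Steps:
(-1 - 2*3)*1310 = (-1 - 6)*1310 = -7*1310 = -9170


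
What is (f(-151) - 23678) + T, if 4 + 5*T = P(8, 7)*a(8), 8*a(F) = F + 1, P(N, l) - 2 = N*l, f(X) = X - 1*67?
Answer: -95535/4 ≈ -23884.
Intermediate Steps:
f(X) = -67 + X (f(X) = X - 67 = -67 + X)
P(N, l) = 2 + N*l
a(F) = ⅛ + F/8 (a(F) = (F + 1)/8 = (1 + F)/8 = ⅛ + F/8)
T = 49/4 (T = -⅘ + ((2 + 8*7)*(⅛ + (⅛)*8))/5 = -⅘ + ((2 + 56)*(⅛ + 1))/5 = -⅘ + (58*(9/8))/5 = -⅘ + (⅕)*(261/4) = -⅘ + 261/20 = 49/4 ≈ 12.250)
(f(-151) - 23678) + T = ((-67 - 151) - 23678) + 49/4 = (-218 - 23678) + 49/4 = -23896 + 49/4 = -95535/4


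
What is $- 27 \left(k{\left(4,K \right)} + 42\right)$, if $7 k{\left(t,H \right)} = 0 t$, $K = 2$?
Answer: $-1134$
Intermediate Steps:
$k{\left(t,H \right)} = 0$ ($k{\left(t,H \right)} = \frac{0 t}{7} = \frac{1}{7} \cdot 0 = 0$)
$- 27 \left(k{\left(4,K \right)} + 42\right) = - 27 \left(0 + 42\right) = \left(-27\right) 42 = -1134$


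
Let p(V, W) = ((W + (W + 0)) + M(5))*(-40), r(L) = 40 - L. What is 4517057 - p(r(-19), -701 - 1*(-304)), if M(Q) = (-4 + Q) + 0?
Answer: 4485337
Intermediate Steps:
M(Q) = -4 + Q
p(V, W) = -40 - 80*W (p(V, W) = ((W + (W + 0)) + (-4 + 5))*(-40) = ((W + W) + 1)*(-40) = (2*W + 1)*(-40) = (1 + 2*W)*(-40) = -40 - 80*W)
4517057 - p(r(-19), -701 - 1*(-304)) = 4517057 - (-40 - 80*(-701 - 1*(-304))) = 4517057 - (-40 - 80*(-701 + 304)) = 4517057 - (-40 - 80*(-397)) = 4517057 - (-40 + 31760) = 4517057 - 1*31720 = 4517057 - 31720 = 4485337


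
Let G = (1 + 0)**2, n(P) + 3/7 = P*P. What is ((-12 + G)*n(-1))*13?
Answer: -572/7 ≈ -81.714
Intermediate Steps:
n(P) = -3/7 + P**2 (n(P) = -3/7 + P*P = -3/7 + P**2)
G = 1 (G = 1**2 = 1)
((-12 + G)*n(-1))*13 = ((-12 + 1)*(-3/7 + (-1)**2))*13 = -11*(-3/7 + 1)*13 = -11*4/7*13 = -44/7*13 = -572/7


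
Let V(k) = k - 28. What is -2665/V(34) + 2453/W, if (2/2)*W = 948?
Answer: -139539/316 ≈ -441.58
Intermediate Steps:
W = 948
V(k) = -28 + k
-2665/V(34) + 2453/W = -2665/(-28 + 34) + 2453/948 = -2665/6 + 2453*(1/948) = -2665*⅙ + 2453/948 = -2665/6 + 2453/948 = -139539/316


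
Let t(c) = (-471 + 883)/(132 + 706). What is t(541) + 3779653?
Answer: 1583674813/419 ≈ 3.7797e+6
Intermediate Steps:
t(c) = 206/419 (t(c) = 412/838 = 412*(1/838) = 206/419)
t(541) + 3779653 = 206/419 + 3779653 = 1583674813/419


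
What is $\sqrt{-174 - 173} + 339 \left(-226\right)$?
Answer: $-76614 + i \sqrt{347} \approx -76614.0 + 18.628 i$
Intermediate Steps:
$\sqrt{-174 - 173} + 339 \left(-226\right) = \sqrt{-347} - 76614 = i \sqrt{347} - 76614 = -76614 + i \sqrt{347}$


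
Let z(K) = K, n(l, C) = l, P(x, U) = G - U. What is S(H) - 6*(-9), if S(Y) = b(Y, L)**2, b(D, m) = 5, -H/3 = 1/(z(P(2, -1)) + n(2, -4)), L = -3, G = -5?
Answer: 79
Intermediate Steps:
P(x, U) = -5 - U
H = 3/2 (H = -3/((-5 - 1*(-1)) + 2) = -3/((-5 + 1) + 2) = -3/(-4 + 2) = -3/(-2) = -3*(-1/2) = 3/2 ≈ 1.5000)
S(Y) = 25 (S(Y) = 5**2 = 25)
S(H) - 6*(-9) = 25 - 6*(-9) = 25 + 54 = 79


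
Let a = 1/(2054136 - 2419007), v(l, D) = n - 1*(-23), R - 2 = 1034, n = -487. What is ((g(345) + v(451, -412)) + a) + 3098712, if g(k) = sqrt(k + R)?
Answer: 1130460846007/364871 + sqrt(1381) ≈ 3.0983e+6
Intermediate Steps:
R = 1036 (R = 2 + 1034 = 1036)
v(l, D) = -464 (v(l, D) = -487 - 1*(-23) = -487 + 23 = -464)
a = -1/364871 (a = 1/(-364871) = -1/364871 ≈ -2.7407e-6)
g(k) = sqrt(1036 + k) (g(k) = sqrt(k + 1036) = sqrt(1036 + k))
((g(345) + v(451, -412)) + a) + 3098712 = ((sqrt(1036 + 345) - 464) - 1/364871) + 3098712 = ((sqrt(1381) - 464) - 1/364871) + 3098712 = ((-464 + sqrt(1381)) - 1/364871) + 3098712 = (-169300145/364871 + sqrt(1381)) + 3098712 = 1130460846007/364871 + sqrt(1381)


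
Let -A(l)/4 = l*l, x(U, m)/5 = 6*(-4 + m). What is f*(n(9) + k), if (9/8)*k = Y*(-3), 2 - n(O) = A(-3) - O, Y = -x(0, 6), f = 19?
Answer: 3933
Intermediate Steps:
x(U, m) = -120 + 30*m (x(U, m) = 5*(6*(-4 + m)) = 5*(-24 + 6*m) = -120 + 30*m)
Y = -60 (Y = -(-120 + 30*6) = -(-120 + 180) = -1*60 = -60)
A(l) = -4*l**2 (A(l) = -4*l*l = -4*l**2)
n(O) = 38 + O (n(O) = 2 - (-4*(-3)**2 - O) = 2 - (-4*9 - O) = 2 - (-36 - O) = 2 + (36 + O) = 38 + O)
k = 160 (k = 8*(-60*(-3))/9 = (8/9)*180 = 160)
f*(n(9) + k) = 19*((38 + 9) + 160) = 19*(47 + 160) = 19*207 = 3933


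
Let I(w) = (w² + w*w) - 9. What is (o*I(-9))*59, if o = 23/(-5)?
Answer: -207621/5 ≈ -41524.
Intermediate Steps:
I(w) = -9 + 2*w² (I(w) = (w² + w²) - 9 = 2*w² - 9 = -9 + 2*w²)
o = -23/5 (o = 23*(-⅕) = -23/5 ≈ -4.6000)
(o*I(-9))*59 = -23*(-9 + 2*(-9)²)/5*59 = -23*(-9 + 2*81)/5*59 = -23*(-9 + 162)/5*59 = -23/5*153*59 = -3519/5*59 = -207621/5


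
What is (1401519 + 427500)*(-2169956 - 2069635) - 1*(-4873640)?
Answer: -7754287617589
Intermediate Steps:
(1401519 + 427500)*(-2169956 - 2069635) - 1*(-4873640) = 1829019*(-4239591) + 4873640 = -7754292491229 + 4873640 = -7754287617589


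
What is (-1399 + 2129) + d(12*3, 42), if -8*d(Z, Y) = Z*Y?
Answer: 541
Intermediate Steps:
d(Z, Y) = -Y*Z/8 (d(Z, Y) = -Z*Y/8 = -Y*Z/8)
(-1399 + 2129) + d(12*3, 42) = (-1399 + 2129) - ⅛*42*12*3 = 730 - ⅛*42*36 = 730 - 189 = 541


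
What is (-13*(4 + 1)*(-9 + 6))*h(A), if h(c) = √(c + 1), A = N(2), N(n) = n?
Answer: 195*√3 ≈ 337.75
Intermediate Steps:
A = 2
h(c) = √(1 + c)
(-13*(4 + 1)*(-9 + 6))*h(A) = (-13*(4 + 1)*(-9 + 6))*√(1 + 2) = (-65*(-3))*√3 = (-13*(-15))*√3 = 195*√3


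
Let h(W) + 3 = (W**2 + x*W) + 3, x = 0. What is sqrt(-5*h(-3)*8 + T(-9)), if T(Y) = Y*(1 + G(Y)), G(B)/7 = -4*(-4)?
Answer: 9*I*sqrt(17) ≈ 37.108*I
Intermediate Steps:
h(W) = W**2 (h(W) = -3 + ((W**2 + 0*W) + 3) = -3 + ((W**2 + 0) + 3) = -3 + (W**2 + 3) = -3 + (3 + W**2) = W**2)
G(B) = 112 (G(B) = 7*(-4*(-4)) = 7*16 = 112)
T(Y) = 113*Y (T(Y) = Y*(1 + 112) = Y*113 = 113*Y)
sqrt(-5*h(-3)*8 + T(-9)) = sqrt(-5*(-3)**2*8 + 113*(-9)) = sqrt(-5*9*8 - 1017) = sqrt(-45*8 - 1017) = sqrt(-360 - 1017) = sqrt(-1377) = 9*I*sqrt(17)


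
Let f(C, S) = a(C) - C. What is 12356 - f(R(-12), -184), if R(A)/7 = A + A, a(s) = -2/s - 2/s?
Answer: 511895/42 ≈ 12188.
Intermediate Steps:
a(s) = -4/s
R(A) = 14*A (R(A) = 7*(A + A) = 7*(2*A) = 14*A)
f(C, S) = -C - 4/C (f(C, S) = -4/C - C = -C - 4/C)
12356 - f(R(-12), -184) = 12356 - (-14*(-12) - 4/(14*(-12))) = 12356 - (-1*(-168) - 4/(-168)) = 12356 - (168 - 4*(-1/168)) = 12356 - (168 + 1/42) = 12356 - 1*7057/42 = 12356 - 7057/42 = 511895/42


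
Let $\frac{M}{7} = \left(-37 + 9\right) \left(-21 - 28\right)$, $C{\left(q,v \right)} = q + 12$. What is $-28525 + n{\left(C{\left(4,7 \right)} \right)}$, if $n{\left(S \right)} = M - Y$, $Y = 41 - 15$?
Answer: $-18947$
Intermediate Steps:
$C{\left(q,v \right)} = 12 + q$
$M = 9604$ ($M = 7 \left(-37 + 9\right) \left(-21 - 28\right) = 7 \left(\left(-28\right) \left(-49\right)\right) = 7 \cdot 1372 = 9604$)
$Y = 26$
$n{\left(S \right)} = 9578$ ($n{\left(S \right)} = 9604 - 26 = 9578$)
$-28525 + n{\left(C{\left(4,7 \right)} \right)} = -28525 + 9578 = -18947$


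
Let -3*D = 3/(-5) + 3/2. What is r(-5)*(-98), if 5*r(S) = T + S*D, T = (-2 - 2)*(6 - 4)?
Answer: 637/5 ≈ 127.40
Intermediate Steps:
D = -3/10 (D = -(3/(-5) + 3/2)/3 = -(3*(-⅕) + 3*(½))/3 = -(-⅗ + 3/2)/3 = -⅓*9/10 = -3/10 ≈ -0.30000)
T = -8 (T = -4*2 = -8)
r(S) = -8/5 - 3*S/50 (r(S) = (-8 + S*(-3/10))/5 = (-8 - 3*S/10)/5 = -8/5 - 3*S/50)
r(-5)*(-98) = (-8/5 - 3/50*(-5))*(-98) = (-8/5 + 3/10)*(-98) = -13/10*(-98) = 637/5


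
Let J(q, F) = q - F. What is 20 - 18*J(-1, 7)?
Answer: 164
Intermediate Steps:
20 - 18*J(-1, 7) = 20 - 18*(-1 - 1*7) = 20 - 18*(-1 - 7) = 20 - 18*(-8) = 20 + 144 = 164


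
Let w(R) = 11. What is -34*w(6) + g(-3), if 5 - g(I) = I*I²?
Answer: -342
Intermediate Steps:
g(I) = 5 - I³ (g(I) = 5 - I*I² = 5 - I³)
-34*w(6) + g(-3) = -34*11 + (5 - 1*(-3)³) = -374 + (5 - 1*(-27)) = -374 + (5 + 27) = -374 + 32 = -342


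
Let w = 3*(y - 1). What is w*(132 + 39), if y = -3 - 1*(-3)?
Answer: -513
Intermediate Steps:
y = 0 (y = -3 + 3 = 0)
w = -3 (w = 3*(0 - 1) = 3*(-1) = -3)
w*(132 + 39) = -3*(132 + 39) = -3*171 = -513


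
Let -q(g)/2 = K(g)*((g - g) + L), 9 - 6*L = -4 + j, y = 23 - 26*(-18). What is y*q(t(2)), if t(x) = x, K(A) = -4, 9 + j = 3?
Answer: 37316/3 ≈ 12439.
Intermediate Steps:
j = -6 (j = -9 + 3 = -6)
y = 491 (y = 23 + 468 = 491)
L = 19/6 (L = 3/2 - (-4 - 6)/6 = 3/2 - 1/6*(-10) = 3/2 + 5/3 = 19/6 ≈ 3.1667)
q(g) = 76/3 (q(g) = -(-8)*((g - g) + 19/6) = -(-8)*(0 + 19/6) = -(-8)*19/6 = -2*(-38/3) = 76/3)
y*q(t(2)) = 491*(76/3) = 37316/3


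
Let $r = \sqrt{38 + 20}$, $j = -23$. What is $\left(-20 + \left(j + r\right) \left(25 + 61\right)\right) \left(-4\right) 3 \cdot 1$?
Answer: $23976 - 1032 \sqrt{58} \approx 16117.0$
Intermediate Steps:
$r = \sqrt{58} \approx 7.6158$
$\left(-20 + \left(j + r\right) \left(25 + 61\right)\right) \left(-4\right) 3 \cdot 1 = \left(-20 + \left(-23 + \sqrt{58}\right) \left(25 + 61\right)\right) \left(-4\right) 3 \cdot 1 = \left(-20 + \left(-23 + \sqrt{58}\right) 86\right) \left(\left(-12\right) 1\right) = \left(-20 - \left(1978 - 86 \sqrt{58}\right)\right) \left(-12\right) = \left(-1998 + 86 \sqrt{58}\right) \left(-12\right) = 23976 - 1032 \sqrt{58}$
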